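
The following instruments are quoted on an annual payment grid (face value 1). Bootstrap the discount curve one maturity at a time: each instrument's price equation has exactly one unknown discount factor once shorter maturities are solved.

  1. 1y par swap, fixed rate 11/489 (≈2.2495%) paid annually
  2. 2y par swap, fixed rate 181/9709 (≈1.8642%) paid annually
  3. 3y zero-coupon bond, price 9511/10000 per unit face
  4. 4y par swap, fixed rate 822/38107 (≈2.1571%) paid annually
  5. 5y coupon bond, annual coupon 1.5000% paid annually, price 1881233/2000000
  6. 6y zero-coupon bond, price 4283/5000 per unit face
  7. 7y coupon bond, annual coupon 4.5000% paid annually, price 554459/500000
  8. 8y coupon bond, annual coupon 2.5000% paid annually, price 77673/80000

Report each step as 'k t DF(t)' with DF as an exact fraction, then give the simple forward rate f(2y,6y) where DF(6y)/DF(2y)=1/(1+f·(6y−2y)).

1 1 489/500
2 2 4819/5000
3 3 9511/10000
4 4 4589/5000
5 5 544/625
6 6 4283/5000
7 7 8227/10000
8 8 7921/10000
f(2y,6y) = ((4819/5000)/(4283/5000) − 1)/(4) = 134/4283 ≈ 3.1286%

step 1 [1y] swap r/1=11/489: DF=(1 − 11/489·(0))/(1+11/489) = 489/500 ≈ 0.978000
step 2 [2y] swap r/1=181/9709: DF=(1 − 181/9709·(0.978000))/(1+181/9709) = 4819/5000 ≈ 0.963800
step 3 [3y] zero: DF = P = 9511/10000 ≈ 0.951100
step 4 [4y] swap r/1=822/38107: DF=(1 − 822/38107·(0.978000+0.963800+0.951100))/(1+822/38107) = 4589/5000 ≈ 0.917800
step 5 [5y] bond c/1=3/200: DF=(1881233/2000000 − 3/200·(0.978000+0.963800+0.951100+0.917800))/(1+3/200) = 544/625 ≈ 0.870400
step 6 [6y] zero: DF = P = 4283/5000 ≈ 0.856600
step 7 [7y] bond c/1=9/200: DF=(554459/500000 − 9/200·(0.978000+0.963800+0.951100+0.917800+0.870400+0.856600))/(1+9/200) = 8227/10000 ≈ 0.822700
step 8 [8y] bond c/1=1/40: DF=(77673/80000 − 1/40·(0.978000+0.963800+0.951100+0.917800+0.870400+0.856600+0.822700))/(1+1/40) = 7921/10000 ≈ 0.792100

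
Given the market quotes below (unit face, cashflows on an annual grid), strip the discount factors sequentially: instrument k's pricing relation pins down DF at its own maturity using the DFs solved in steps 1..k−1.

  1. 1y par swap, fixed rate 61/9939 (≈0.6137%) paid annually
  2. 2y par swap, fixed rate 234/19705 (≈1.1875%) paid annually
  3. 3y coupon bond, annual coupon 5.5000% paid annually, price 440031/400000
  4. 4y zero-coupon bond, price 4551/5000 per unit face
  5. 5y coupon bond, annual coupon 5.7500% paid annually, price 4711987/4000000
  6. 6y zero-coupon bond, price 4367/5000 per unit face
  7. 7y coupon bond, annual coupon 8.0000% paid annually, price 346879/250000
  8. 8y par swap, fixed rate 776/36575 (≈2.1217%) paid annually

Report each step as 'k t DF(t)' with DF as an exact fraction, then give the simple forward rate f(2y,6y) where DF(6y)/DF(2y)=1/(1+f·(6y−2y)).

step 1 [1y] swap r/1=61/9939: DF=(1 − 61/9939·(0))/(1+61/9939) = 9939/10000 ≈ 0.993900
step 2 [2y] swap r/1=234/19705: DF=(1 − 234/19705·(0.993900))/(1+234/19705) = 4883/5000 ≈ 0.976600
step 3 [3y] bond c/1=11/200: DF=(440031/400000 − 11/200·(0.993900+0.976600))/(1+11/200) = 47/50 ≈ 0.940000
step 4 [4y] zero: DF = P = 4551/5000 ≈ 0.910200
step 5 [5y] bond c/1=23/400: DF=(4711987/4000000 − 23/400·(0.993900+0.976600+0.940000+0.910200))/(1+23/400) = 4531/5000 ≈ 0.906200
step 6 [6y] zero: DF = P = 4367/5000 ≈ 0.873400
step 7 [7y] bond c/1=2/25: DF=(346879/250000 − 2/25·(0.993900+0.976600+0.940000+0.910200+0.906200+0.873400))/(1+2/25) = 8699/10000 ≈ 0.869900
step 8 [8y] swap r/1=776/36575: DF=(1 − 776/36575·(0.993900+0.976600+0.940000+0.910200+0.906200+0.873400+0.869900))/(1+776/36575) = 528/625 ≈ 0.844800

1 1 9939/10000
2 2 4883/5000
3 3 47/50
4 4 4551/5000
5 5 4531/5000
6 6 4367/5000
7 7 8699/10000
8 8 528/625
f(2y,6y) = ((4883/5000)/(4367/5000) − 1)/(4) = 129/4367 ≈ 2.9540%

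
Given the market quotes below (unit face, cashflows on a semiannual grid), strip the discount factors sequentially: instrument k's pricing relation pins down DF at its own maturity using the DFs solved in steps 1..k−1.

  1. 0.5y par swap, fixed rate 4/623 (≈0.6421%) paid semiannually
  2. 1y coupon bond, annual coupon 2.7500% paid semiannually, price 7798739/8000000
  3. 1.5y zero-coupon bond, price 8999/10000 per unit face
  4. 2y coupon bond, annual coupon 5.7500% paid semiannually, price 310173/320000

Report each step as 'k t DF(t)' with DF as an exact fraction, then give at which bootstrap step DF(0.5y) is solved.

1 1/2 623/625
2 1 9481/10000
3 3/2 8999/10000
4 2 8627/10000
DF(0.5y) is solved at step 1

step 1 [0.5y] swap r/2=2/623: DF=(1 − 2/623·(0))/(1+2/623) = 623/625 ≈ 0.996800
step 2 [1y] bond c/2=11/800: DF=(7798739/8000000 − 11/800·(0.996800))/(1+11/800) = 9481/10000 ≈ 0.948100
step 3 [1.5y] zero: DF = P = 8999/10000 ≈ 0.899900
step 4 [2y] bond c/2=23/800: DF=(310173/320000 − 23/800·(0.996800+0.948100+0.899900))/(1+23/800) = 8627/10000 ≈ 0.862700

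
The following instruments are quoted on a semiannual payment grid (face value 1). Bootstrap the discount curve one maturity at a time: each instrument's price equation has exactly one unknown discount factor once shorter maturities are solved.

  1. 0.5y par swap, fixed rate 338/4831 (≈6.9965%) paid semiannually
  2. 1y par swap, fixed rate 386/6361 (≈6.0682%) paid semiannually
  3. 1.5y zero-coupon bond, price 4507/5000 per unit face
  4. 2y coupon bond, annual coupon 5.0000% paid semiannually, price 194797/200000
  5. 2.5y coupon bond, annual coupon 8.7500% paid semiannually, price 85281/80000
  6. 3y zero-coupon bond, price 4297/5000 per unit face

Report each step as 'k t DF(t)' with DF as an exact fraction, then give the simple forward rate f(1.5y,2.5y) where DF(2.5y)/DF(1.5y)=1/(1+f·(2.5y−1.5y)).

1 1/2 4831/5000
2 1 9421/10000
3 3/2 4507/5000
4 2 8817/10000
5 5/2 4333/5000
6 3 4297/5000
f(1.5y,2.5y) = ((4507/5000)/(4333/5000) − 1)/(1) = 174/4333 ≈ 4.0157%

step 1 [0.5y] swap r/2=169/4831: DF=(1 − 169/4831·(0))/(1+169/4831) = 4831/5000 ≈ 0.966200
step 2 [1y] swap r/2=193/6361: DF=(1 − 193/6361·(0.966200))/(1+193/6361) = 9421/10000 ≈ 0.942100
step 3 [1.5y] zero: DF = P = 4507/5000 ≈ 0.901400
step 4 [2y] bond c/2=1/40: DF=(194797/200000 − 1/40·(0.966200+0.942100+0.901400))/(1+1/40) = 8817/10000 ≈ 0.881700
step 5 [2.5y] bond c/2=7/160: DF=(85281/80000 − 7/160·(0.966200+0.942100+0.901400+0.881700))/(1+7/160) = 4333/5000 ≈ 0.866600
step 6 [3y] zero: DF = P = 4297/5000 ≈ 0.859400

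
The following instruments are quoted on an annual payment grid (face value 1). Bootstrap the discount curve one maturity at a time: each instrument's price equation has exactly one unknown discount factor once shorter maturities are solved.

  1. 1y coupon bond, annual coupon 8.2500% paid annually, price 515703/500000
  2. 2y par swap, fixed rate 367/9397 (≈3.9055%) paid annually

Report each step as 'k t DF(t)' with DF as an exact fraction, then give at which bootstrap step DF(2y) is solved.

1 1 1191/1250
2 2 4633/5000
DF(2y) is solved at step 2

step 1 [1y] bond c/1=33/400: DF=(515703/500000 − 33/400·(0))/(1+33/400) = 1191/1250 ≈ 0.952800
step 2 [2y] swap r/1=367/9397: DF=(1 − 367/9397·(0.952800))/(1+367/9397) = 4633/5000 ≈ 0.926600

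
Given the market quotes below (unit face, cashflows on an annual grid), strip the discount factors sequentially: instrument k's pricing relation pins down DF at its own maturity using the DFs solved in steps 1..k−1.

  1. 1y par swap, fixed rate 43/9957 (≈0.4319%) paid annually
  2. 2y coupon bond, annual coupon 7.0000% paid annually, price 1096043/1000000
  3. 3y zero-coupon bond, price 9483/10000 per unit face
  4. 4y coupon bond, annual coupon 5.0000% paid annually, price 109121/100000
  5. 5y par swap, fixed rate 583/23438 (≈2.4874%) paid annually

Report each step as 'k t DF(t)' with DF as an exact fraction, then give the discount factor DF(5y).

step 1 [1y] swap r/1=43/9957: DF=(1 − 43/9957·(0))/(1+43/9957) = 9957/10000 ≈ 0.995700
step 2 [2y] bond c/1=7/100: DF=(1096043/1000000 − 7/100·(0.995700))/(1+7/100) = 1199/1250 ≈ 0.959200
step 3 [3y] zero: DF = P = 9483/10000 ≈ 0.948300
step 4 [4y] bond c/1=1/20: DF=(109121/100000 − 1/20·(0.995700+0.959200+0.948300))/(1+1/20) = 901/1000 ≈ 0.901000
step 5 [5y] swap r/1=583/23438: DF=(1 − 583/23438·(0.995700+0.959200+0.948300+0.901000))/(1+583/23438) = 4417/5000 ≈ 0.883400

1 1 9957/10000
2 2 1199/1250
3 3 9483/10000
4 4 901/1000
5 5 4417/5000
DF(5y) = 4417/5000 ≈ 0.883400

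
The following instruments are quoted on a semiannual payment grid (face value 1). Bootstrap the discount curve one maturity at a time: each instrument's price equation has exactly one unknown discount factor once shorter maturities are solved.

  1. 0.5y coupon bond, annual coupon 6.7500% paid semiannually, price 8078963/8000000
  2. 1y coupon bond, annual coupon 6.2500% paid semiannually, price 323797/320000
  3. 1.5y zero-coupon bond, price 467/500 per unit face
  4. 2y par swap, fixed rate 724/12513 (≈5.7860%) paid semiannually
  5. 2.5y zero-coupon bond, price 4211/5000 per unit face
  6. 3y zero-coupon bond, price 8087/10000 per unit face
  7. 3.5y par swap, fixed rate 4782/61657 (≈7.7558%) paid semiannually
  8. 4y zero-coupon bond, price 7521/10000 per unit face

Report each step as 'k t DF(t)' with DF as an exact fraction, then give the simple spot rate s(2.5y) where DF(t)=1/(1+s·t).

1 1/2 9769/10000
2 1 2379/2500
3 3/2 467/500
4 2 4457/5000
5 5/2 4211/5000
6 3 8087/10000
7 7/2 7609/10000
8 4 7521/10000
s(2.5y) = (1/(4211/5000) − 1)/(5/2) = 1578/21055 ≈ 7.4947%

step 1 [0.5y] bond c/2=27/800: DF=(8078963/8000000 − 27/800·(0))/(1+27/800) = 9769/10000 ≈ 0.976900
step 2 [1y] bond c/2=1/32: DF=(323797/320000 − 1/32·(0.976900))/(1+1/32) = 2379/2500 ≈ 0.951600
step 3 [1.5y] zero: DF = P = 467/500 ≈ 0.934000
step 4 [2y] swap r/2=362/12513: DF=(1 − 362/12513·(0.976900+0.951600+0.934000))/(1+362/12513) = 4457/5000 ≈ 0.891400
step 5 [2.5y] zero: DF = P = 4211/5000 ≈ 0.842200
step 6 [3y] zero: DF = P = 8087/10000 ≈ 0.808700
step 7 [3.5y] swap r/2=2391/61657: DF=(1 − 2391/61657·(0.976900+0.951600+0.934000+0.891400+0.842200+0.808700))/(1+2391/61657) = 7609/10000 ≈ 0.760900
step 8 [4y] zero: DF = P = 7521/10000 ≈ 0.752100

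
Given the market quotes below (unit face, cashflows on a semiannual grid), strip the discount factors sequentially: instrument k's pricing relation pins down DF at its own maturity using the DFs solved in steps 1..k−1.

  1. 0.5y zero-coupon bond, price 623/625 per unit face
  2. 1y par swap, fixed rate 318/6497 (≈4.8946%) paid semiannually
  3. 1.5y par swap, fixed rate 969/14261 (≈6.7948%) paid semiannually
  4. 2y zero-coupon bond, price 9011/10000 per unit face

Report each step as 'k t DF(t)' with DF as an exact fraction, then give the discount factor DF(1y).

step 1 [0.5y] zero: DF = P = 623/625 ≈ 0.996800
step 2 [1y] swap r/2=159/6497: DF=(1 − 159/6497·(0.996800))/(1+159/6497) = 9523/10000 ≈ 0.952300
step 3 [1.5y] swap r/2=969/28522: DF=(1 − 969/28522·(0.996800+0.952300))/(1+969/28522) = 9031/10000 ≈ 0.903100
step 4 [2y] zero: DF = P = 9011/10000 ≈ 0.901100

1 1/2 623/625
2 1 9523/10000
3 3/2 9031/10000
4 2 9011/10000
DF(1y) = 9523/10000 ≈ 0.952300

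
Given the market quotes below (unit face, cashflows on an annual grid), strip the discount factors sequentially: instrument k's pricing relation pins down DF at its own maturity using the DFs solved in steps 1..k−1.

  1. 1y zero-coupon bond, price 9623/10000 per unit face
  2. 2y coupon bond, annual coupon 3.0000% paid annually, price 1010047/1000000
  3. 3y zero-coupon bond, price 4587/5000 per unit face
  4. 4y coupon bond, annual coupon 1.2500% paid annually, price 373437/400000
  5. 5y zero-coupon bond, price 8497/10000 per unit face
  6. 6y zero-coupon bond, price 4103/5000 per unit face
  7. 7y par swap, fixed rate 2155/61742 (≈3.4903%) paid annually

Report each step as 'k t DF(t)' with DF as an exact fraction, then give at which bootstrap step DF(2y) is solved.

1 1 9623/10000
2 2 4763/5000
3 3 4587/5000
4 4 8871/10000
5 5 8497/10000
6 6 4103/5000
7 7 1569/2000
DF(2y) is solved at step 2

step 1 [1y] zero: DF = P = 9623/10000 ≈ 0.962300
step 2 [2y] bond c/1=3/100: DF=(1010047/1000000 − 3/100·(0.962300))/(1+3/100) = 4763/5000 ≈ 0.952600
step 3 [3y] zero: DF = P = 4587/5000 ≈ 0.917400
step 4 [4y] bond c/1=1/80: DF=(373437/400000 − 1/80·(0.962300+0.952600+0.917400))/(1+1/80) = 8871/10000 ≈ 0.887100
step 5 [5y] zero: DF = P = 8497/10000 ≈ 0.849700
step 6 [6y] zero: DF = P = 4103/5000 ≈ 0.820600
step 7 [7y] swap r/1=2155/61742: DF=(1 − 2155/61742·(0.962300+0.952600+0.917400+0.887100+0.849700+0.820600))/(1+2155/61742) = 1569/2000 ≈ 0.784500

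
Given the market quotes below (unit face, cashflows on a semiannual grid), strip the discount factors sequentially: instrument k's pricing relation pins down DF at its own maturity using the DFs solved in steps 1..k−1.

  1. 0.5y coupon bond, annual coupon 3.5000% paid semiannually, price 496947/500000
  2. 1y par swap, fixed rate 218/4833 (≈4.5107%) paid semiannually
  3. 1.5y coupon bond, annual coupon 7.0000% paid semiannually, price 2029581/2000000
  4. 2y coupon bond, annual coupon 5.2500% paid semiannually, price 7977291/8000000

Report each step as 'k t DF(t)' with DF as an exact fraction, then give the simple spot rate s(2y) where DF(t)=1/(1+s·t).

step 1 [0.5y] bond c/2=7/400: DF=(496947/500000 − 7/400·(0))/(1+7/400) = 1221/1250 ≈ 0.976800
step 2 [1y] swap r/2=109/4833: DF=(1 − 109/4833·(0.976800))/(1+109/4833) = 2391/2500 ≈ 0.956400
step 3 [1.5y] bond c/2=7/200: DF=(2029581/2000000 − 7/200·(0.976800+0.956400))/(1+7/200) = 9151/10000 ≈ 0.915100
step 4 [2y] bond c/2=21/800: DF=(7977291/8000000 − 21/800·(0.976800+0.956400+0.915100))/(1+21/800) = 2247/2500 ≈ 0.898800

1 1/2 1221/1250
2 1 2391/2500
3 3/2 9151/10000
4 2 2247/2500
s(2y) = (1/(2247/2500) − 1)/(2) = 253/4494 ≈ 5.6297%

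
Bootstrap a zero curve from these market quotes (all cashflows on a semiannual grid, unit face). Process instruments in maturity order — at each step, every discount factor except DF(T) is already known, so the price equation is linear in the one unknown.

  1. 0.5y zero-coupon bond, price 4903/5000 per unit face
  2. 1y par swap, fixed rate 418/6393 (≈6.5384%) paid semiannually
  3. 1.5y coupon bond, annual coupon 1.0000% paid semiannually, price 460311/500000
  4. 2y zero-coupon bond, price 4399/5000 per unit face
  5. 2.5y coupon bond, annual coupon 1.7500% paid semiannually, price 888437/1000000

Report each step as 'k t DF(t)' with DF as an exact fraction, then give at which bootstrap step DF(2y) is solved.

1 1/2 4903/5000
2 1 9373/10000
3 3/2 1813/2000
4 2 4399/5000
5 5/2 4243/5000
DF(2y) is solved at step 4

step 1 [0.5y] zero: DF = P = 4903/5000 ≈ 0.980600
step 2 [1y] swap r/2=209/6393: DF=(1 − 209/6393·(0.980600))/(1+209/6393) = 9373/10000 ≈ 0.937300
step 3 [1.5y] bond c/2=1/200: DF=(460311/500000 − 1/200·(0.980600+0.937300))/(1+1/200) = 1813/2000 ≈ 0.906500
step 4 [2y] zero: DF = P = 4399/5000 ≈ 0.879800
step 5 [2.5y] bond c/2=7/800: DF=(888437/1000000 − 7/800·(0.980600+0.937300+0.906500+0.879800))/(1+7/800) = 4243/5000 ≈ 0.848600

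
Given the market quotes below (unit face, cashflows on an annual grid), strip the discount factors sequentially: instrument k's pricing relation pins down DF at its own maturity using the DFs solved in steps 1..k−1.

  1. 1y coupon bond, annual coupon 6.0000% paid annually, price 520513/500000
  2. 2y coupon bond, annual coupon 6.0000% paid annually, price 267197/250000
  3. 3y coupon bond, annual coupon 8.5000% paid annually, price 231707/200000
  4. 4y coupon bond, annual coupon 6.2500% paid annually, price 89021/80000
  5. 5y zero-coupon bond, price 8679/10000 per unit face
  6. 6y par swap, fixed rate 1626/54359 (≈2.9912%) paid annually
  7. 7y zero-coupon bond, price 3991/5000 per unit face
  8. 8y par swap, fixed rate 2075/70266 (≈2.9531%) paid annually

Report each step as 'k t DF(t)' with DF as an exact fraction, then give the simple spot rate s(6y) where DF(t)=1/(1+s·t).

step 1 [1y] bond c/1=3/50: DF=(520513/500000 − 3/50·(0))/(1+3/50) = 9821/10000 ≈ 0.982100
step 2 [2y] bond c/1=3/50: DF=(267197/250000 − 3/50·(0.982100))/(1+3/50) = 9527/10000 ≈ 0.952700
step 3 [3y] bond c/1=17/200: DF=(231707/200000 − 17/200·(0.982100+0.952700))/(1+17/200) = 4581/5000 ≈ 0.916200
step 4 [4y] bond c/1=1/16: DF=(89021/80000 − 1/16·(0.982100+0.952700+0.916200))/(1+1/16) = 2199/2500 ≈ 0.879600
step 5 [5y] zero: DF = P = 8679/10000 ≈ 0.867900
step 6 [6y] swap r/1=1626/54359: DF=(1 − 1626/54359·(0.982100+0.952700+0.916200+0.879600+0.867900))/(1+1626/54359) = 4187/5000 ≈ 0.837400
step 7 [7y] zero: DF = P = 3991/5000 ≈ 0.798200
step 8 [8y] swap r/1=2075/70266: DF=(1 − 2075/70266·(0.982100+0.952700+0.916200+0.879600+0.867900+0.837400+0.798200))/(1+2075/70266) = 317/400 ≈ 0.792500

1 1 9821/10000
2 2 9527/10000
3 3 4581/5000
4 4 2199/2500
5 5 8679/10000
6 6 4187/5000
7 7 3991/5000
8 8 317/400
s(6y) = (1/(4187/5000) − 1)/(6) = 271/8374 ≈ 3.2362%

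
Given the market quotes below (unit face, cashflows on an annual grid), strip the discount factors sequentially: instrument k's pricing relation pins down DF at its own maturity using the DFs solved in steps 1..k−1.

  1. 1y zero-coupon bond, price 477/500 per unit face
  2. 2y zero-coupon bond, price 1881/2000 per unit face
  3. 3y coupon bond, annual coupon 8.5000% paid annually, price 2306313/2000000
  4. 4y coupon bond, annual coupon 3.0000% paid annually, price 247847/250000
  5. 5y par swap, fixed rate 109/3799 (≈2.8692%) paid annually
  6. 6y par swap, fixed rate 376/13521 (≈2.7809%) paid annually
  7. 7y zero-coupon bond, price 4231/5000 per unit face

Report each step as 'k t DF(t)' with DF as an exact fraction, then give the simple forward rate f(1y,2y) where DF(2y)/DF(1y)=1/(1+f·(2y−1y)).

1 1 477/500
2 2 1881/2000
3 3 1143/1250
4 4 8807/10000
5 5 2173/2500
6 6 531/625
7 7 4231/5000
f(1y,2y) = ((477/500)/(1881/2000) − 1)/(1) = 3/209 ≈ 1.4354%

step 1 [1y] zero: DF = P = 477/500 ≈ 0.954000
step 2 [2y] zero: DF = P = 1881/2000 ≈ 0.940500
step 3 [3y] bond c/1=17/200: DF=(2306313/2000000 − 17/200·(0.954000+0.940500))/(1+17/200) = 1143/1250 ≈ 0.914400
step 4 [4y] bond c/1=3/100: DF=(247847/250000 − 3/100·(0.954000+0.940500+0.914400))/(1+3/100) = 8807/10000 ≈ 0.880700
step 5 [5y] swap r/1=109/3799: DF=(1 − 109/3799·(0.954000+0.940500+0.914400+0.880700))/(1+109/3799) = 2173/2500 ≈ 0.869200
step 6 [6y] swap r/1=376/13521: DF=(1 − 376/13521·(0.954000+0.940500+0.914400+0.880700+0.869200))/(1+376/13521) = 531/625 ≈ 0.849600
step 7 [7y] zero: DF = P = 4231/5000 ≈ 0.846200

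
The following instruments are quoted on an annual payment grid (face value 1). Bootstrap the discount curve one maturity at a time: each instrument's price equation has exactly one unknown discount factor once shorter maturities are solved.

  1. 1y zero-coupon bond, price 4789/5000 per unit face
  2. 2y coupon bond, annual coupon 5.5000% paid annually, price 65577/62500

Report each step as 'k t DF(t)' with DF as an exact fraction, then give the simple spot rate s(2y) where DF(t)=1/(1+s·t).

step 1 [1y] zero: DF = P = 4789/5000 ≈ 0.957800
step 2 [2y] bond c/1=11/200: DF=(65577/62500 − 11/200·(0.957800))/(1+11/200) = 4723/5000 ≈ 0.944600

1 1 4789/5000
2 2 4723/5000
s(2y) = (1/(4723/5000) − 1)/(2) = 277/9446 ≈ 2.9325%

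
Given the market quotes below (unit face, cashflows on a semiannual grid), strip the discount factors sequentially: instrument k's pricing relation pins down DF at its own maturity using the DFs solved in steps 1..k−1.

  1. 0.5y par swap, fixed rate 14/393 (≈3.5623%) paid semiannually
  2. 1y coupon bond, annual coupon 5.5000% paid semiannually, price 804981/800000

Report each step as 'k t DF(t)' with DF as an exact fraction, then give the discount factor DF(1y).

step 1 [0.5y] swap r/2=7/393: DF=(1 − 7/393·(0))/(1+7/393) = 393/400 ≈ 0.982500
step 2 [1y] bond c/2=11/400: DF=(804981/800000 − 11/400·(0.982500))/(1+11/400) = 953/1000 ≈ 0.953000

1 1/2 393/400
2 1 953/1000
DF(1y) = 953/1000 ≈ 0.953000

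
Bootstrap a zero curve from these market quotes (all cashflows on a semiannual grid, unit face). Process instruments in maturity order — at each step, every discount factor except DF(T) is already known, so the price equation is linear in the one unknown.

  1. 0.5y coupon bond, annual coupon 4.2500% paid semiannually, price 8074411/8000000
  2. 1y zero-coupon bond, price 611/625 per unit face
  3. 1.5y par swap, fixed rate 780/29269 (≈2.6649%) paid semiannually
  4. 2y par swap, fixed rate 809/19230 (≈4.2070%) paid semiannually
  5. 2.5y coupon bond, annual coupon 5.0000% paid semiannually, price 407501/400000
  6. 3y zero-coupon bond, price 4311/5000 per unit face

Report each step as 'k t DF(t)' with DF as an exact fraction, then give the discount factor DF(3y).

step 1 [0.5y] bond c/2=17/800: DF=(8074411/8000000 − 17/800·(0))/(1+17/800) = 9883/10000 ≈ 0.988300
step 2 [1y] zero: DF = P = 611/625 ≈ 0.977600
step 3 [1.5y] swap r/2=390/29269: DF=(1 − 390/29269·(0.988300+0.977600))/(1+390/29269) = 961/1000 ≈ 0.961000
step 4 [2y] swap r/2=809/38460: DF=(1 − 809/38460·(0.988300+0.977600+0.961000))/(1+809/38460) = 9191/10000 ≈ 0.919100
step 5 [2.5y] bond c/2=1/40: DF=(407501/400000 − 1/40·(0.988300+0.977600+0.961000+0.919100))/(1+1/40) = 9001/10000 ≈ 0.900100
step 6 [3y] zero: DF = P = 4311/5000 ≈ 0.862200

1 1/2 9883/10000
2 1 611/625
3 3/2 961/1000
4 2 9191/10000
5 5/2 9001/10000
6 3 4311/5000
DF(3y) = 4311/5000 ≈ 0.862200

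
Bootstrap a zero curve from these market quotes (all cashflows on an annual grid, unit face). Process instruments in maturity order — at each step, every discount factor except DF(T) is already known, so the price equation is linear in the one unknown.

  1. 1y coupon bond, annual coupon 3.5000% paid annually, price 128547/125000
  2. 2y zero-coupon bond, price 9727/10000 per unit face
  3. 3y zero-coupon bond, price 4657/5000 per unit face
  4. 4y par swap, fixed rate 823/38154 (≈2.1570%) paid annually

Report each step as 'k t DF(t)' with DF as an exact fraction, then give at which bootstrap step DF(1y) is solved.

step 1 [1y] bond c/1=7/200: DF=(128547/125000 − 7/200·(0))/(1+7/200) = 621/625 ≈ 0.993600
step 2 [2y] zero: DF = P = 9727/10000 ≈ 0.972700
step 3 [3y] zero: DF = P = 4657/5000 ≈ 0.931400
step 4 [4y] swap r/1=823/38154: DF=(1 − 823/38154·(0.993600+0.972700+0.931400))/(1+823/38154) = 9177/10000 ≈ 0.917700

1 1 621/625
2 2 9727/10000
3 3 4657/5000
4 4 9177/10000
DF(1y) is solved at step 1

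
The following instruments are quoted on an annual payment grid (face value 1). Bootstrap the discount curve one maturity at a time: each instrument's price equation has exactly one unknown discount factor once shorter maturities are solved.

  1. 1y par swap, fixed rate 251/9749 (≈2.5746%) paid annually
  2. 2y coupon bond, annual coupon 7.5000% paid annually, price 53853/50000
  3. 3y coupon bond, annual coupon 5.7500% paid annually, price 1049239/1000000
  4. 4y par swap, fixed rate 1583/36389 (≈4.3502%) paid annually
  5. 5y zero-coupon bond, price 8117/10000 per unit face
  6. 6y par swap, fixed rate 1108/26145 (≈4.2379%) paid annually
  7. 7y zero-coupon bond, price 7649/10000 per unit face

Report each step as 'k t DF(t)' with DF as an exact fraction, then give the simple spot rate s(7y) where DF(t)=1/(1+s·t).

step 1 [1y] swap r/1=251/9749: DF=(1 − 251/9749·(0))/(1+251/9749) = 9749/10000 ≈ 0.974900
step 2 [2y] bond c/1=3/40: DF=(53853/50000 − 3/40·(0.974900))/(1+3/40) = 9339/10000 ≈ 0.933900
step 3 [3y] bond c/1=23/400: DF=(1049239/1000000 − 23/400·(0.974900+0.933900))/(1+23/400) = 2221/2500 ≈ 0.888400
step 4 [4y] swap r/1=1583/36389: DF=(1 − 1583/36389·(0.974900+0.933900+0.888400))/(1+1583/36389) = 8417/10000 ≈ 0.841700
step 5 [5y] zero: DF = P = 8117/10000 ≈ 0.811700
step 6 [6y] swap r/1=1108/26145: DF=(1 − 1108/26145·(0.974900+0.933900+0.888400+0.841700+0.811700))/(1+1108/26145) = 973/1250 ≈ 0.778400
step 7 [7y] zero: DF = P = 7649/10000 ≈ 0.764900

1 1 9749/10000
2 2 9339/10000
3 3 2221/2500
4 4 8417/10000
5 5 8117/10000
6 6 973/1250
7 7 7649/10000
s(7y) = (1/(7649/10000) − 1)/(7) = 2351/53543 ≈ 4.3909%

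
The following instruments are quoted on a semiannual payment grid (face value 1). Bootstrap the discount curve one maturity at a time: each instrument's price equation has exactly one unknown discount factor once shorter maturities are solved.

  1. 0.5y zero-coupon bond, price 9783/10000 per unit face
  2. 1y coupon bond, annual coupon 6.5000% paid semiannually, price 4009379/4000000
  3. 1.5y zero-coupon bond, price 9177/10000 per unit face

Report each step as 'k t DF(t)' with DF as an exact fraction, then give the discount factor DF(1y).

step 1 [0.5y] zero: DF = P = 9783/10000 ≈ 0.978300
step 2 [1y] bond c/2=13/400: DF=(4009379/4000000 − 13/400·(0.978300))/(1+13/400) = 47/50 ≈ 0.940000
step 3 [1.5y] zero: DF = P = 9177/10000 ≈ 0.917700

1 1/2 9783/10000
2 1 47/50
3 3/2 9177/10000
DF(1y) = 47/50 ≈ 0.940000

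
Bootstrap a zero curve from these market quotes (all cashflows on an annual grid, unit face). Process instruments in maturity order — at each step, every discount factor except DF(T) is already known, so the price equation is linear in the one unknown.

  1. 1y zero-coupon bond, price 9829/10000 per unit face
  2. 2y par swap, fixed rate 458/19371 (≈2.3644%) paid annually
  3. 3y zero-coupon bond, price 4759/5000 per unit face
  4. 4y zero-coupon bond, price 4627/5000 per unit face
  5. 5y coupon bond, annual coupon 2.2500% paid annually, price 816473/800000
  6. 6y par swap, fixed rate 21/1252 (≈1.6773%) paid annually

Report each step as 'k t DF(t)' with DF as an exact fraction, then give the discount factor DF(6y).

step 1 [1y] zero: DF = P = 9829/10000 ≈ 0.982900
step 2 [2y] swap r/1=458/19371: DF=(1 − 458/19371·(0.982900))/(1+458/19371) = 4771/5000 ≈ 0.954200
step 3 [3y] zero: DF = P = 4759/5000 ≈ 0.951800
step 4 [4y] zero: DF = P = 4627/5000 ≈ 0.925400
step 5 [5y] bond c/1=9/400: DF=(816473/800000 − 9/400·(0.982900+0.954200+0.951800+0.925400))/(1+9/400) = 4571/5000 ≈ 0.914200
step 6 [6y] swap r/1=21/1252: DF=(1 − 21/1252·(0.982900+0.954200+0.951800+0.925400+0.914200))/(1+21/1252) = 1811/2000 ≈ 0.905500

1 1 9829/10000
2 2 4771/5000
3 3 4759/5000
4 4 4627/5000
5 5 4571/5000
6 6 1811/2000
DF(6y) = 1811/2000 ≈ 0.905500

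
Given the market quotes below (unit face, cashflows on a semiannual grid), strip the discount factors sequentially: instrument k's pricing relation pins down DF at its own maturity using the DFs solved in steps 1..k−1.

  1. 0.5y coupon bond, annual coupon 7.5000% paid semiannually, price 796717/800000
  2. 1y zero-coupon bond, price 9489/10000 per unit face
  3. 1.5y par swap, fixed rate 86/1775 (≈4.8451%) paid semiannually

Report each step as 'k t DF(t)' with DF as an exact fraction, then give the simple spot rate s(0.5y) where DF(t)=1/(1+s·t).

1 1/2 9599/10000
2 1 9489/10000
3 3/2 582/625
s(0.5y) = (1/(9599/10000) − 1)/(1/2) = 802/9599 ≈ 8.3550%

step 1 [0.5y] bond c/2=3/80: DF=(796717/800000 − 3/80·(0))/(1+3/80) = 9599/10000 ≈ 0.959900
step 2 [1y] zero: DF = P = 9489/10000 ≈ 0.948900
step 3 [1.5y] swap r/2=43/1775: DF=(1 − 43/1775·(0.959900+0.948900))/(1+43/1775) = 582/625 ≈ 0.931200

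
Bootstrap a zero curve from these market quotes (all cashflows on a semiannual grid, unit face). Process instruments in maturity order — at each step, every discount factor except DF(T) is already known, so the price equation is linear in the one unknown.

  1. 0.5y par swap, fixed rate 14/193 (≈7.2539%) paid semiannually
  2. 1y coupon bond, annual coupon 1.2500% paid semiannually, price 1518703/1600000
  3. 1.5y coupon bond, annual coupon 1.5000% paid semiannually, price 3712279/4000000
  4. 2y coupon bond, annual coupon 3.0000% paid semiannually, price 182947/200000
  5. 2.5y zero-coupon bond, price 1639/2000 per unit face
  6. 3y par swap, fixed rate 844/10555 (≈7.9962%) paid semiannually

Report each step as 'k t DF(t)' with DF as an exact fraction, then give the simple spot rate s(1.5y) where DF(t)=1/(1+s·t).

step 1 [0.5y] swap r/2=7/193: DF=(1 − 7/193·(0))/(1+7/193) = 193/200 ≈ 0.965000
step 2 [1y] bond c/2=1/160: DF=(1518703/1600000 − 1/160·(0.965000))/(1+1/160) = 9373/10000 ≈ 0.937300
step 3 [1.5y] bond c/2=3/400: DF=(3712279/4000000 − 3/400·(0.965000+0.937300))/(1+3/400) = 907/1000 ≈ 0.907000
step 4 [2y] bond c/2=3/200: DF=(182947/200000 − 3/200·(0.965000+0.937300+0.907000))/(1+3/200) = 8597/10000 ≈ 0.859700
step 5 [2.5y] zero: DF = P = 1639/2000 ≈ 0.819500
step 6 [3y] swap r/2=422/10555: DF=(1 − 422/10555·(0.965000+0.937300+0.907000+0.859700+0.819500))/(1+422/10555) = 789/1000 ≈ 0.789000

1 1/2 193/200
2 1 9373/10000
3 3/2 907/1000
4 2 8597/10000
5 5/2 1639/2000
6 3 789/1000
s(1.5y) = (1/(907/1000) − 1)/(3/2) = 62/907 ≈ 6.8357%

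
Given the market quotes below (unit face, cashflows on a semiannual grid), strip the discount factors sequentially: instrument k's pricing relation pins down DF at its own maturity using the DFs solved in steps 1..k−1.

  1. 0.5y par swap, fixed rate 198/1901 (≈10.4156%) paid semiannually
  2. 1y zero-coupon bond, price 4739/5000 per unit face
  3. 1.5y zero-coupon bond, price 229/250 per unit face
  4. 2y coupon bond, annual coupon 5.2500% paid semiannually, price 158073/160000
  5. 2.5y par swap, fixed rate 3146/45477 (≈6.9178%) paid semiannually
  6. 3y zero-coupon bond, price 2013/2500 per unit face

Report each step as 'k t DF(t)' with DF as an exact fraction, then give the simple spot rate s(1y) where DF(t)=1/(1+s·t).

1 1/2 1901/2000
2 1 4739/5000
3 3/2 229/250
4 2 8907/10000
5 5/2 8427/10000
6 3 2013/2500
s(1y) = (1/(4739/5000) − 1)/(1) = 261/4739 ≈ 5.5075%

step 1 [0.5y] swap r/2=99/1901: DF=(1 − 99/1901·(0))/(1+99/1901) = 1901/2000 ≈ 0.950500
step 2 [1y] zero: DF = P = 4739/5000 ≈ 0.947800
step 3 [1.5y] zero: DF = P = 229/250 ≈ 0.916000
step 4 [2y] bond c/2=21/800: DF=(158073/160000 − 21/800·(0.950500+0.947800+0.916000))/(1+21/800) = 8907/10000 ≈ 0.890700
step 5 [2.5y] swap r/2=1573/45477: DF=(1 − 1573/45477·(0.950500+0.947800+0.916000+0.890700))/(1+1573/45477) = 8427/10000 ≈ 0.842700
step 6 [3y] zero: DF = P = 2013/2500 ≈ 0.805200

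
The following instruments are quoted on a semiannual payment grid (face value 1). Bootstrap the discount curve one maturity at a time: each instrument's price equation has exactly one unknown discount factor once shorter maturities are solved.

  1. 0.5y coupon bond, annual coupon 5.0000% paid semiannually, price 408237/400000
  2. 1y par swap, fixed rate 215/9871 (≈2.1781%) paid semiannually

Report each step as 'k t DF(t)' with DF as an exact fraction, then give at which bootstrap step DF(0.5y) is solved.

step 1 [0.5y] bond c/2=1/40: DF=(408237/400000 − 1/40·(0))/(1+1/40) = 9957/10000 ≈ 0.995700
step 2 [1y] swap r/2=215/19742: DF=(1 − 215/19742·(0.995700))/(1+215/19742) = 1957/2000 ≈ 0.978500

1 1/2 9957/10000
2 1 1957/2000
DF(0.5y) is solved at step 1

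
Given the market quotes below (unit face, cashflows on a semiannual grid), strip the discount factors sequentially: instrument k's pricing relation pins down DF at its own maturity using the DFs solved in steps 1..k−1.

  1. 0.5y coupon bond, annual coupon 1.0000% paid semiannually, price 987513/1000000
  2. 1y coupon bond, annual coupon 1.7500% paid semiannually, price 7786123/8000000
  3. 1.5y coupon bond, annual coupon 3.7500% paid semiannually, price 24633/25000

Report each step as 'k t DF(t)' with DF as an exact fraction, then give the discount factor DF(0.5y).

1 1/2 4913/5000
2 1 9563/10000
3 3/2 1863/2000
DF(0.5y) = 4913/5000 ≈ 0.982600

step 1 [0.5y] bond c/2=1/200: DF=(987513/1000000 − 1/200·(0))/(1+1/200) = 4913/5000 ≈ 0.982600
step 2 [1y] bond c/2=7/800: DF=(7786123/8000000 − 7/800·(0.982600))/(1+7/800) = 9563/10000 ≈ 0.956300
step 3 [1.5y] bond c/2=3/160: DF=(24633/25000 − 3/160·(0.982600+0.956300))/(1+3/160) = 1863/2000 ≈ 0.931500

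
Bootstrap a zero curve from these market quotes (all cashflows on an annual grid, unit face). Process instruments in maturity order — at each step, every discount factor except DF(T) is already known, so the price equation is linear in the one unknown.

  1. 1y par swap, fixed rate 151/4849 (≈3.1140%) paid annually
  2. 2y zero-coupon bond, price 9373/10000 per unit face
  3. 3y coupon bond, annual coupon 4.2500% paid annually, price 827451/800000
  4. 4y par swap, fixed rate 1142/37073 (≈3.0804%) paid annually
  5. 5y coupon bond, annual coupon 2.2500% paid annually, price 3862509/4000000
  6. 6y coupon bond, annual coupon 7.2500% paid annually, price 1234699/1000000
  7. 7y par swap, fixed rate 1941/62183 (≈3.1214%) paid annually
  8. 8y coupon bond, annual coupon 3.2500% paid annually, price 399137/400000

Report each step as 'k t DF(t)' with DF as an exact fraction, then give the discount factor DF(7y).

1 1 4849/5000
2 2 9373/10000
3 3 1143/1250
4 4 4429/5000
5 5 2157/2500
6 6 8423/10000
7 7 8059/10000
8 8 7707/10000
DF(7y) = 8059/10000 ≈ 0.805900

step 1 [1y] swap r/1=151/4849: DF=(1 − 151/4849·(0))/(1+151/4849) = 4849/5000 ≈ 0.969800
step 2 [2y] zero: DF = P = 9373/10000 ≈ 0.937300
step 3 [3y] bond c/1=17/400: DF=(827451/800000 − 17/400·(0.969800+0.937300))/(1+17/400) = 1143/1250 ≈ 0.914400
step 4 [4y] swap r/1=1142/37073: DF=(1 − 1142/37073·(0.969800+0.937300+0.914400))/(1+1142/37073) = 4429/5000 ≈ 0.885800
step 5 [5y] bond c/1=9/400: DF=(3862509/4000000 − 9/400·(0.969800+0.937300+0.914400+0.885800))/(1+9/400) = 2157/2500 ≈ 0.862800
step 6 [6y] bond c/1=29/400: DF=(1234699/1000000 − 29/400·(0.969800+0.937300+0.914400+0.885800+0.862800))/(1+29/400) = 8423/10000 ≈ 0.842300
step 7 [7y] swap r/1=1941/62183: DF=(1 − 1941/62183·(0.969800+0.937300+0.914400+0.885800+0.862800+0.842300))/(1+1941/62183) = 8059/10000 ≈ 0.805900
step 8 [8y] bond c/1=13/400: DF=(399137/400000 − 13/400·(0.969800+0.937300+0.914400+0.885800+0.862800+0.842300+0.805900))/(1+13/400) = 7707/10000 ≈ 0.770700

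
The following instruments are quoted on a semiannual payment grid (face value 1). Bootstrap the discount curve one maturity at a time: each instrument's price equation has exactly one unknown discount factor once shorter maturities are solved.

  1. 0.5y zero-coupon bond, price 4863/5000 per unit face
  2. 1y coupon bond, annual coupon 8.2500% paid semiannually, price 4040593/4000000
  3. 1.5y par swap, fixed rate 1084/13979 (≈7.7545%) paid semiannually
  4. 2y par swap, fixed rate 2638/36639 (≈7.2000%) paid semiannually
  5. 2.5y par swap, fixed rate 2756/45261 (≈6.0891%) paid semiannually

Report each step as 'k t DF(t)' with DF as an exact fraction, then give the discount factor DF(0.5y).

step 1 [0.5y] zero: DF = P = 4863/5000 ≈ 0.972600
step 2 [1y] bond c/2=33/800: DF=(4040593/4000000 − 33/800·(0.972600))/(1+33/800) = 2329/2500 ≈ 0.931600
step 3 [1.5y] swap r/2=542/13979: DF=(1 − 542/13979·(0.972600+0.931600))/(1+542/13979) = 2229/2500 ≈ 0.891600
step 4 [2y] swap r/2=1319/36639: DF=(1 − 1319/36639·(0.972600+0.931600+0.891600))/(1+1319/36639) = 8681/10000 ≈ 0.868100
step 5 [2.5y] swap r/2=1378/45261: DF=(1 − 1378/45261·(0.972600+0.931600+0.891600+0.868100))/(1+1378/45261) = 4311/5000 ≈ 0.862200

1 1/2 4863/5000
2 1 2329/2500
3 3/2 2229/2500
4 2 8681/10000
5 5/2 4311/5000
DF(0.5y) = 4863/5000 ≈ 0.972600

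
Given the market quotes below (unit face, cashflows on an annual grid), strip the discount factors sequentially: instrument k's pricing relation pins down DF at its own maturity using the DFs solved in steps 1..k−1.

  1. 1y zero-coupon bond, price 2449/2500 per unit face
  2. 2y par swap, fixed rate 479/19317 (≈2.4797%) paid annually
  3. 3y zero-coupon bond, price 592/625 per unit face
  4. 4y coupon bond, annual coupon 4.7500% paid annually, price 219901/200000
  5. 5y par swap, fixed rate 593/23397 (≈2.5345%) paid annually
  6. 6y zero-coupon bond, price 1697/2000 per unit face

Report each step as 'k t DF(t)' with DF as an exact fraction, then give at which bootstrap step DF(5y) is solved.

step 1 [1y] zero: DF = P = 2449/2500 ≈ 0.979600
step 2 [2y] swap r/1=479/19317: DF=(1 − 479/19317·(0.979600))/(1+479/19317) = 9521/10000 ≈ 0.952100
step 3 [3y] zero: DF = P = 592/625 ≈ 0.947200
step 4 [4y] bond c/1=19/400: DF=(219901/200000 − 19/400·(0.979600+0.952100+0.947200))/(1+19/400) = 9191/10000 ≈ 0.919100
step 5 [5y] swap r/1=593/23397: DF=(1 − 593/23397·(0.979600+0.952100+0.947200+0.919100))/(1+593/23397) = 4407/5000 ≈ 0.881400
step 6 [6y] zero: DF = P = 1697/2000 ≈ 0.848500

1 1 2449/2500
2 2 9521/10000
3 3 592/625
4 4 9191/10000
5 5 4407/5000
6 6 1697/2000
DF(5y) is solved at step 5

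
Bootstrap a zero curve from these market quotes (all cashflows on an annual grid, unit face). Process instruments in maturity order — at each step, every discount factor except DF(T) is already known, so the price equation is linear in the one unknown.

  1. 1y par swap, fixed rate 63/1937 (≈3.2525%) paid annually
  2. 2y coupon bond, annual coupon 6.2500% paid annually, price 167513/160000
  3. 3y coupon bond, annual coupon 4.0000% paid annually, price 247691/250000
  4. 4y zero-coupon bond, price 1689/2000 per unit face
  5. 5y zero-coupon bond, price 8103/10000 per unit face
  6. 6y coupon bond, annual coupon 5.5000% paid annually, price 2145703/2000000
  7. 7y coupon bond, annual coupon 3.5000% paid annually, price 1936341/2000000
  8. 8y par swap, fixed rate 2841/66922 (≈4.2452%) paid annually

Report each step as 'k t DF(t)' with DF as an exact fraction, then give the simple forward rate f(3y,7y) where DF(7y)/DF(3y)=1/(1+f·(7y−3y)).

1 1 1937/2000
2 2 2321/2500
3 3 8797/10000
4 4 1689/2000
5 5 8103/10000
6 6 7859/10000
7 7 759/1000
8 8 7159/10000
f(3y,7y) = ((8797/10000)/(759/1000) − 1)/(4) = 1207/30360 ≈ 3.9756%

step 1 [1y] swap r/1=63/1937: DF=(1 − 63/1937·(0))/(1+63/1937) = 1937/2000 ≈ 0.968500
step 2 [2y] bond c/1=1/16: DF=(167513/160000 − 1/16·(0.968500))/(1+1/16) = 2321/2500 ≈ 0.928400
step 3 [3y] bond c/1=1/25: DF=(247691/250000 − 1/25·(0.968500+0.928400))/(1+1/25) = 8797/10000 ≈ 0.879700
step 4 [4y] zero: DF = P = 1689/2000 ≈ 0.844500
step 5 [5y] zero: DF = P = 8103/10000 ≈ 0.810300
step 6 [6y] bond c/1=11/200: DF=(2145703/2000000 − 11/200·(0.968500+0.928400+0.879700+0.844500+0.810300))/(1+11/200) = 7859/10000 ≈ 0.785900
step 7 [7y] bond c/1=7/200: DF=(1936341/2000000 − 7/200·(0.968500+0.928400+0.879700+0.844500+0.810300+0.785900))/(1+7/200) = 759/1000 ≈ 0.759000
step 8 [8y] swap r/1=2841/66922: DF=(1 − 2841/66922·(0.968500+0.928400+0.879700+0.844500+0.810300+0.785900+0.759000))/(1+2841/66922) = 7159/10000 ≈ 0.715900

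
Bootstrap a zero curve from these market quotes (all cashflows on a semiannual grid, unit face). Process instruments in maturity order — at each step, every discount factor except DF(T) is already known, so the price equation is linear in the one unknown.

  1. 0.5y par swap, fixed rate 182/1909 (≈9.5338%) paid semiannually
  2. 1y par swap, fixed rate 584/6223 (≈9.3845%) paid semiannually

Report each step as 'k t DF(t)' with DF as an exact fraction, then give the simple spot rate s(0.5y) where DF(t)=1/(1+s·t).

1 1/2 1909/2000
2 1 2281/2500
s(0.5y) = (1/(1909/2000) − 1)/(1/2) = 182/1909 ≈ 9.5338%

step 1 [0.5y] swap r/2=91/1909: DF=(1 − 91/1909·(0))/(1+91/1909) = 1909/2000 ≈ 0.954500
step 2 [1y] swap r/2=292/6223: DF=(1 − 292/6223·(0.954500))/(1+292/6223) = 2281/2500 ≈ 0.912400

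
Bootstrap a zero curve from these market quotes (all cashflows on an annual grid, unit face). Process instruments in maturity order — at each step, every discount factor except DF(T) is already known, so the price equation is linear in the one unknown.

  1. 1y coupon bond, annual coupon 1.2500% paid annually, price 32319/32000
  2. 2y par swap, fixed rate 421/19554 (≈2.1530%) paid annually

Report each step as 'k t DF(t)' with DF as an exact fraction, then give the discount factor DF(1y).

step 1 [1y] bond c/1=1/80: DF=(32319/32000 − 1/80·(0))/(1+1/80) = 399/400 ≈ 0.997500
step 2 [2y] swap r/1=421/19554: DF=(1 − 421/19554·(0.997500))/(1+421/19554) = 9579/10000 ≈ 0.957900

1 1 399/400
2 2 9579/10000
DF(1y) = 399/400 ≈ 0.997500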